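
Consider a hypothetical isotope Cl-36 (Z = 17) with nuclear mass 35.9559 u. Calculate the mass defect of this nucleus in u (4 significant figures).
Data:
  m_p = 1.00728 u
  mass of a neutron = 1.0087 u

Z = 17, so N = A − Z = 36 − 17 = 19.
Mass of separated nucleons = 17(1.00728) + 19(1.0087) = 17.12376 + 19.1653 = 36.28906 u
The mass defect is 36.28906 − 35.9559 = 0.33316 u.

0.3332 u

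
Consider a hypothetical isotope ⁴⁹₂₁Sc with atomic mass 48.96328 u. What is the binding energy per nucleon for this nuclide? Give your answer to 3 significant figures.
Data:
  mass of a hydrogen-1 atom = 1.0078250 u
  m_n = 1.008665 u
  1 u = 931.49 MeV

With 21 protons and 28 neutrons (A = 49):
Σm = 21·m(¹H) + 28·m_n = 21.1643250 + 28.242620 = 49.4069450 u
The mass defect is 49.4069450 − 48.96328 = 0.4436650 u.
Binding energy = Δm·c² = 0.4436650 × 931.49 MeV/u = 413.270 MeV
Per nucleon: 413.270 / 49 = 8.434 MeV

8.43 MeV/nucleon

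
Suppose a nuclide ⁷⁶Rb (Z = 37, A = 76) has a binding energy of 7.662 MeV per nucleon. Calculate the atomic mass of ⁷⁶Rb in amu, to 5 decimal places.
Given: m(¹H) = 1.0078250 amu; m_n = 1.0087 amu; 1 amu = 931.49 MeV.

76.00368 amu

Total binding energy = 76 × 7.662 = 582.312 MeV
Mass defect = 582.312 MeV / (931.49 MeV/amu) = 0.6251404 amu
Constituent mass = 37(1.0078250) + 39(1.0087) = 76.6288250 amu
Atomic mass = 76.6288250 − 0.6251404 = 76.0036846 amu ≈ 76.00368 amu (to 5 decimal places)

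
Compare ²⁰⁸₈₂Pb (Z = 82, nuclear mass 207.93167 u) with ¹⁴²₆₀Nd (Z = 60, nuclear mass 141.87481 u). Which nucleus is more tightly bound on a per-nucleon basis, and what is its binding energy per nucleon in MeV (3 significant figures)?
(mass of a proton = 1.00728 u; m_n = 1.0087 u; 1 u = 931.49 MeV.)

²⁰⁸₈₂Pb: Σm = 82(1.00728) + 126(1.0087) = 209.69316 u; Δm = 1.76149 u; E_B = 1640.81 MeV; E_B/A = 7.889 MeV
¹⁴²₆₀Nd: Σm = 60(1.00728) + 82(1.0087) = 143.15020 u; Δm = 1.27539 u; E_B = 1188.0 MeV; E_B/A = 8.366 MeV
¹⁴²₆₀Nd has the higher binding energy per nucleon, so it is the more tightly bound nucleus.

¹⁴²₆₀Nd; 8.37 MeV/nucleon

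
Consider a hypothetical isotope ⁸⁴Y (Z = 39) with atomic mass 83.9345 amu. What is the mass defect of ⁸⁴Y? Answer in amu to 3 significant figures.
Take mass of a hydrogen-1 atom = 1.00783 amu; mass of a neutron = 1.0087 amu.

0.762 amu

Total constituent mass: 39 × 1.00783 + 45 × 1.0087 = 84.69687 amu
Δm = 84.69687 − 83.9345 = 0.76237 amu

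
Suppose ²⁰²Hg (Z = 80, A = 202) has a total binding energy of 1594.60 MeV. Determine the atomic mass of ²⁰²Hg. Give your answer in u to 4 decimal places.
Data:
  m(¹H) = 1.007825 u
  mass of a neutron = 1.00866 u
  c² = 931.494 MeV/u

201.9706 u

Mass defect = 1594.60 MeV / (931.494 MeV/u) = 1.711874 u
Constituent mass = 80(1.007825) + 122(1.00866) = 203.682520 u
Atomic mass = 203.682520 − 1.711874 = 201.970646 u ≈ 201.9706 u (to 4 decimal places)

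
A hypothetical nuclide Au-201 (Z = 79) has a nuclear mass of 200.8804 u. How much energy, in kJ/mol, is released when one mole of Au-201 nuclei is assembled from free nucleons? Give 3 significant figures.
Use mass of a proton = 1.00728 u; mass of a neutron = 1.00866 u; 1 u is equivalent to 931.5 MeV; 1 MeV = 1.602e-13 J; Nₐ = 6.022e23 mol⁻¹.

Z = 79, so N = A − Z = 201 − 79 = 122.
Mass of separated nucleons = 79(1.00728) + 122(1.00866) = 79.57512 + 123.05652 = 202.63164 u
The mass defect is 202.63164 − 200.8804 = 1.75124 u.
Binding energy = Δm·c² = 1.75124 × 931.5 MeV/u = 1631.28 MeV
Per nucleus in joules: 1631.28 MeV × 1.602e-13 J/MeV = 2.6133e-10 J
Per mole: 2.6133e-10 J × 6.022e23 mol⁻¹ = 1.5737e+14 J/mol

1.57e+11 kJ/mol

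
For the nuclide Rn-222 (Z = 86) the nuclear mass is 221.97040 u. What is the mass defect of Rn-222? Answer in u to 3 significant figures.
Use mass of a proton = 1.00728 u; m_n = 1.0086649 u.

1.83 u

Z = 86, so N = A − Z = 222 − 86 = 136.
Σm = 86·m_p + 136·m_n = 86.62608 + 137.1784264 = 223.8045064 u
Mass defect Δm = 223.8045064 − 221.97040 = 1.8341064 u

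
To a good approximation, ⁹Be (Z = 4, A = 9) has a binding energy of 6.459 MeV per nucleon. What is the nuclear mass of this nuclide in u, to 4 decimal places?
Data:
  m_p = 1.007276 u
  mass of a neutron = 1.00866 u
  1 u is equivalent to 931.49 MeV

9.0100 u

Total binding energy = 9 × 6.459 = 58.131 MeV
Mass defect = 58.131 MeV / (931.49 MeV/u) = 0.062406 u
Constituent mass = 4(1.007276) + 5(1.00866) = 9.072404 u
Nuclear mass = 9.072404 − 0.062406 = 9.009998 u ≈ 9.0100 u (to 4 decimal places)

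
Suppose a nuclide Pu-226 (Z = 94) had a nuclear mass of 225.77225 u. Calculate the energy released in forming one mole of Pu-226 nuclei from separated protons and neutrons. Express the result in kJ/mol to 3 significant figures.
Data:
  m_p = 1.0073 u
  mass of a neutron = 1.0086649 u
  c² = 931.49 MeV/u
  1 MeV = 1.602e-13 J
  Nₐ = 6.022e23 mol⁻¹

Total constituent mass: 94 × 1.0073 + 132 × 1.0086649 = 227.8299668 u
Δm = 227.8299668 − 225.77225 = 2.0577168 u
Binding energy = Δm·c² = 2.0577168 × 931.49 MeV/u = 1916.74 MeV
Per nucleus in joules: 1916.74 MeV × 1.602e-13 J/MeV = 3.0706e-10 J
Per mole: 3.0706e-10 J × 6.022e23 mol⁻¹ = 1.8491e+14 J/mol

1.85e+11 kJ/mol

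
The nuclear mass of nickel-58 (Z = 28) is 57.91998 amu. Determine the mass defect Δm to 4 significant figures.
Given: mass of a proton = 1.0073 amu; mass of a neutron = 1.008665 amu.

0.5444 amu

With 28 protons and 30 neutrons (A = 58):
Total constituent mass: 28 × 1.0073 + 30 × 1.008665 = 58.464350 amu
The mass defect is 58.464350 − 57.91998 = 0.544370 amu.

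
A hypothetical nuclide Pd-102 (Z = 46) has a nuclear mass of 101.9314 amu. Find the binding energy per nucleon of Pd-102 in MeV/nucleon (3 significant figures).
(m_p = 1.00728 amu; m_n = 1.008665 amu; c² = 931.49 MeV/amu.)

The nucleus contains 46 protons and 102 − 46 = 56 neutrons.
Σm = 46·m_p + 56·m_n = 46.33488 + 56.485240 = 102.820120 amu
Δm = 102.820120 − 101.9314 = 0.888720 amu
Binding energy = Δm·c² = 0.888720 × 931.49 MeV/amu = 827.834 MeV
BE/A = 827.834 MeV / 102 = 8.116 MeV/nucleon

8.12 MeV/nucleon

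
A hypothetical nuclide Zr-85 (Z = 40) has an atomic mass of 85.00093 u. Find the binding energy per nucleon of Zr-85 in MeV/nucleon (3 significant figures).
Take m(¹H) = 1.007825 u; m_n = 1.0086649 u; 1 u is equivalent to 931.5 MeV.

The nucleus contains 40 protons and 85 − 40 = 45 neutrons.
Σm = 40·m(¹H) + 45·m_n = 40.313000 + 45.3899205 = 85.7029205 u
The mass defect is 85.7029205 − 85.00093 = 0.7019905 u.
Binding energy = Δm·c² = 0.7019905 × 931.5 MeV/u = 653.904 MeV
Dividing by A = 85 gives 7.693 MeV per nucleon.

7.69 MeV/nucleon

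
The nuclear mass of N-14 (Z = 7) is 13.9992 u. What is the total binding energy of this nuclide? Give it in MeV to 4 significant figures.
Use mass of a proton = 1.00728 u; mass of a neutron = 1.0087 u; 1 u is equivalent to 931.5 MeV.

The nucleus contains 7 protons and 14 − 7 = 7 neutrons.
Mass of separated nucleons = 7(1.00728) + 7(1.0087) = 7.05096 + 7.0609 = 14.11186 u
Δm = 14.11186 − 13.9992 = 0.11266 u
Binding energy = Δm·c² = 0.11266 × 931.5 MeV/u = 104.943 MeV

104.9 MeV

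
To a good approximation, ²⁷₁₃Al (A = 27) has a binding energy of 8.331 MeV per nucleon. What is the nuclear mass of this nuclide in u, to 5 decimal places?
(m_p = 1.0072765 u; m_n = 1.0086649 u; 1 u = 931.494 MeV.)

Total binding energy = 27 × 8.331 = 224.937 MeV
Mass defect = 224.937 MeV / (931.494 MeV/u) = 0.2414798 u
Constituent mass = 13(1.0072765) + 14(1.0086649) = 27.2159031 u
Nuclear mass = 27.2159031 − 0.2414798 = 26.9744233 u ≈ 26.97442 u (to 5 decimal places)

26.97442 u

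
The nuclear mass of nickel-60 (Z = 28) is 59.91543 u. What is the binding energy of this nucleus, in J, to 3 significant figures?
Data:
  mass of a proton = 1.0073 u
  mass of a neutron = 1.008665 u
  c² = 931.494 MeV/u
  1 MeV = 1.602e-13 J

With 28 protons and 32 neutrons (A = 60):
Σm = 28·m_p + 32·m_n = 28.2044 + 32.277280 = 60.481680 u
The mass defect is 60.481680 − 59.91543 = 0.566250 u.
Converting to energy: 0.566250 u × 931.494 MeV/u = 527.458 MeV
In joules: 527.458 MeV × 1.602e-13 J/MeV = 8.4499e-11 J

8.45e-11 J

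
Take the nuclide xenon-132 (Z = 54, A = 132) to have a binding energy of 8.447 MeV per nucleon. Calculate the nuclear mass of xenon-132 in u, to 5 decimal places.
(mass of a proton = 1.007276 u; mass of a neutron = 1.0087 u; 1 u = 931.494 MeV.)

Total binding energy = 132 × 8.447 = 1115.004 MeV
Mass defect = 1115.004 MeV / (931.494 MeV/u) = 1.1970061 u
Constituent mass = 54(1.007276) + 78(1.0087) = 133.071504 u
Nuclear mass = 133.071504 − 1.1970061 = 131.8744979 u ≈ 131.87450 u (to 5 decimal places)

131.87450 u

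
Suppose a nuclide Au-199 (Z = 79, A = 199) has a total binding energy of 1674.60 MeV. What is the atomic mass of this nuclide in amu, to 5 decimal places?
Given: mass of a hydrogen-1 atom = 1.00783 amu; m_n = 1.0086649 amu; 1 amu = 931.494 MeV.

198.86060 amu

Mass defect = 1674.60 MeV / (931.494 MeV/amu) = 1.7977572 amu
Constituent mass = 79(1.00783) + 120(1.0086649) = 200.6583580 amu
Atomic mass = 200.6583580 − 1.7977572 = 198.8606008 amu ≈ 198.86060 amu (to 5 decimal places)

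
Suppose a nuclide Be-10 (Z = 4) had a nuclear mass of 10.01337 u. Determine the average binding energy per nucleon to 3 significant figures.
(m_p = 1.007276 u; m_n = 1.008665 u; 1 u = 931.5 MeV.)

6.31 MeV/nucleon

Mass of separated nucleons = 4(1.007276) + 6(1.008665) = 4.029104 + 6.051990 = 10.081094 u
Δm = 10.081094 − 10.01337 = 0.067724 u
E_B = 0.067724 × 931.5 = 63.0849 MeV
Dividing by A = 10 gives 6.308 MeV per nucleon.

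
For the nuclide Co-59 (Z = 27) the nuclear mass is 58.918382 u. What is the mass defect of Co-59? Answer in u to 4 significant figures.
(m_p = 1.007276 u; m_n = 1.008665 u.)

The nucleus contains 27 protons and 59 − 27 = 32 neutrons.
Total constituent mass: 27 × 1.007276 + 32 × 1.008665 = 59.473732 u
The mass defect is 59.473732 − 58.918382 = 0.555350 u.

0.5554 u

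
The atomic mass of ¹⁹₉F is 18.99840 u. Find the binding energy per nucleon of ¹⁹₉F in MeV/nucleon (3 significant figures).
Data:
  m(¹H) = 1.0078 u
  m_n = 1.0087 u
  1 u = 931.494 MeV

Mass of separated nucleons = 9(1.0078) + 10(1.0087) = 9.0702 + 10.0870 = 19.1572 u
The mass defect is 19.1572 − 18.99840 = 0.15880 u.
Converting to energy: 0.15880 u × 931.494 MeV/u = 147.921 MeV
Dividing by A = 19 gives 7.785 MeV per nucleon.

7.79 MeV/nucleon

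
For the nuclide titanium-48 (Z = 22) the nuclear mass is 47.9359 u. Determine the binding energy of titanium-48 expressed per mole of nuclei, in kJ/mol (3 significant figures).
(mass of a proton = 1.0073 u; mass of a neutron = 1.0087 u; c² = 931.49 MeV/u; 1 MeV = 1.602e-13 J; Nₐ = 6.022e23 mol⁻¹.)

Mass of separated nucleons = 22(1.0073) + 26(1.0087) = 22.1606 + 26.2262 = 48.3868 u
Δm = 48.3868 − 47.9359 = 0.4509 u
Binding energy = Δm·c² = 0.4509 × 931.49 MeV/u = 420.009 MeV
Per nucleus in joules: 420.009 MeV × 1.602e-13 J/MeV = 6.7285e-11 J
Per mole: 6.7285e-11 J × 6.022e23 mol⁻¹ = 4.0519e+13 J/mol

4.05e+10 kJ/mol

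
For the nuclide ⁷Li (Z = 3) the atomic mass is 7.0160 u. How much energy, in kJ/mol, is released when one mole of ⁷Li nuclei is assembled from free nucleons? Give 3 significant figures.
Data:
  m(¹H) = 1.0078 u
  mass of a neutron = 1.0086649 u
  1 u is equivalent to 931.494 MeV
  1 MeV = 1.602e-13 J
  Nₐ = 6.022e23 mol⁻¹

3.78e+09 kJ/mol

With 3 protons and 4 neutrons (A = 7):
Mass of separated nucleons = 3(1.0078) + 4(1.0086649) = 3.0234 + 4.0346596 = 7.0580596 u
Δm = 7.0580596 − 7.0160 = 0.0420596 u
E_B = 0.0420596 × 931.494 = 39.1783 MeV
Per nucleus in joules: 39.1783 MeV × 1.602e-13 J/MeV = 6.2764e-12 J
Per mole: 6.2764e-12 J × 6.022e23 mol⁻¹ = 3.7796e+12 J/mol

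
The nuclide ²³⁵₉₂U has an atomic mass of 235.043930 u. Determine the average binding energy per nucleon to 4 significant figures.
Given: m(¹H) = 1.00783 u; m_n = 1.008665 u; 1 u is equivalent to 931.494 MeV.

7.593 MeV/nucleon

Σm = 92·m(¹H) + 143·m_n = 92.72036 + 144.239095 = 236.959455 u
The mass defect is 236.959455 − 235.043930 = 1.915525 u.
E_B = 1.915525 × 931.494 = 1784.30 MeV
Dividing by A = 235 gives 7.593 MeV per nucleon.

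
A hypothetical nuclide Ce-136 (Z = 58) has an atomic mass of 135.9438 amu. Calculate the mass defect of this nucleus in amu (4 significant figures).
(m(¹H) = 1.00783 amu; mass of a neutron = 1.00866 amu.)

1.186 amu

Total constituent mass: 58 × 1.00783 + 78 × 1.00866 = 137.12962 amu
The mass defect is 137.12962 − 135.9438 = 1.18582 amu.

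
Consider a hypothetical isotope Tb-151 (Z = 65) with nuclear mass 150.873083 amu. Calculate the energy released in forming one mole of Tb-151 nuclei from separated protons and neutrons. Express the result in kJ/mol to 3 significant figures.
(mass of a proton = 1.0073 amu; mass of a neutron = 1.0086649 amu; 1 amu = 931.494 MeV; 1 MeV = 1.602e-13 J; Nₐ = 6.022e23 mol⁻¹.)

1.21e+11 kJ/mol

With 65 protons and 86 neutrons (A = 151):
Σm = 65·m_p + 86·m_n = 65.4745 + 86.7451814 = 152.2196814 amu
The mass defect is 152.2196814 − 150.873083 = 1.3465984 amu.
Converting to energy: 1.3465984 amu × 931.494 MeV/amu = 1254.35 MeV
Per nucleus in joules: 1254.35 MeV × 1.602e-13 J/MeV = 2.0095e-10 J
Per mole: 2.0095e-10 J × 6.022e23 mol⁻¹ = 1.2101e+14 J/mol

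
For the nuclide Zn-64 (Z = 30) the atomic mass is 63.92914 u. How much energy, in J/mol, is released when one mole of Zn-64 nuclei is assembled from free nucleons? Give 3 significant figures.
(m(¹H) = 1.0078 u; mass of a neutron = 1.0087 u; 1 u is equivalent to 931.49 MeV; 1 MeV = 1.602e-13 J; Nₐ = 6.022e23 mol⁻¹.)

5.40e+13 J/mol

With 30 protons and 34 neutrons (A = 64):
Σm = 30·m(¹H) + 34·m_n = 30.2340 + 34.2958 = 64.5298 u
The mass defect is 64.5298 − 63.92914 = 0.60066 u.
E_B = 0.60066 × 931.49 = 559.509 MeV
Per nucleus in joules: 559.509 MeV × 1.602e-13 J/MeV = 8.9633e-11 J
Per mole: 8.9633e-11 J × 6.022e23 mol⁻¹ = 5.3977e+13 J/mol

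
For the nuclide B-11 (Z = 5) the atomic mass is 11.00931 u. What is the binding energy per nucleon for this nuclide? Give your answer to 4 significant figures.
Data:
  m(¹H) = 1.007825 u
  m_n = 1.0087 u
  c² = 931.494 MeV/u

Z = 5, so N = A − Z = 11 − 5 = 6.
Total constituent mass: 5 × 1.007825 + 6 × 1.0087 = 11.091325 u
Mass defect Δm = 11.091325 − 11.00931 = 0.082015 u
Converting to energy: 0.082015 u × 931.494 MeV/u = 76.3965 MeV
Dividing by A = 11 gives 6.945 MeV per nucleon.

6.945 MeV/nucleon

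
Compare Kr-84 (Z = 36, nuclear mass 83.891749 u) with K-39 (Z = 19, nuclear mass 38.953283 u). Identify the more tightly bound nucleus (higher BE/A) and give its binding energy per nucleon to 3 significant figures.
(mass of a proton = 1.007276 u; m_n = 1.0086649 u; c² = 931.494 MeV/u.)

Kr-84: Σm = 36(1.007276) + 48(1.0086649) = 84.6778512 u; Δm = 0.7861022 u; E_B = 732.25 MeV; E_B/A = 8.717 MeV
K-39: Σm = 19(1.007276) + 20(1.0086649) = 39.3115420 u; Δm = 0.3582590 u; E_B = 333.72 MeV; E_B/A = 8.557 MeV
Kr-84 has the higher binding energy per nucleon, so it is the more tightly bound nucleus.

Kr-84; 8.72 MeV/nucleon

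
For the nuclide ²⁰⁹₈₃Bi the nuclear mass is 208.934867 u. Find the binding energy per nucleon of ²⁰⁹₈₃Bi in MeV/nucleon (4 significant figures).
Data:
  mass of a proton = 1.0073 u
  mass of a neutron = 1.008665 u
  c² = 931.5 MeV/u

Mass of separated nucleons = 83(1.0073) + 126(1.008665) = 83.6059 + 127.091790 = 210.697690 u
The mass defect is 210.697690 − 208.934867 = 1.762823 u.
E_B = 1.762823 × 931.5 = 1642.07 MeV
BE/A = 1642.07 MeV / 209 = 7.857 MeV/nucleon

7.857 MeV/nucleon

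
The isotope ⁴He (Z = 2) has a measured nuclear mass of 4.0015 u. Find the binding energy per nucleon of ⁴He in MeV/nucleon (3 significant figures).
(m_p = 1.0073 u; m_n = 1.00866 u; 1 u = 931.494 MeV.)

Σm = 2·m_p + 2·m_n = 2.0146 + 2.01732 = 4.03192 u
The mass defect is 4.03192 − 4.0015 = 0.03042 u.
Binding energy = Δm·c² = 0.03042 × 931.494 MeV/u = 28.3360 MeV
Per nucleon: 28.3360 / 4 = 7.084 MeV

7.08 MeV/nucleon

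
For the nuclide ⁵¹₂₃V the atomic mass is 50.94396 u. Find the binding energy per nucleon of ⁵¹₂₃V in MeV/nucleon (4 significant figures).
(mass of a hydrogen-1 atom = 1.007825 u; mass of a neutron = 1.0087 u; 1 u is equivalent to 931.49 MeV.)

8.760 MeV/nucleon

With 23 protons and 28 neutrons (A = 51):
Σm = 23·m(¹H) + 28·m_n = 23.179975 + 28.2436 = 51.423575 u
Mass defect Δm = 51.423575 − 50.94396 = 0.479615 u
Binding energy = Δm·c² = 0.479615 × 931.49 MeV/u = 446.757 MeV
Per nucleon: 446.757 / 51 = 8.760 MeV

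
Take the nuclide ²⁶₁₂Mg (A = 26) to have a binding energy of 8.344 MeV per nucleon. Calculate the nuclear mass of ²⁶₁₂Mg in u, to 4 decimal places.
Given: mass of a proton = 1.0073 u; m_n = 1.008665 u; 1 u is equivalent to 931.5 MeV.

25.9760 u

Total binding energy = 26 × 8.344 = 216.944 MeV
Mass defect = 216.944 MeV / (931.5 MeV/u) = 0.232897 u
Constituent mass = 12(1.0073) + 14(1.008665) = 26.208910 u
Nuclear mass = 26.208910 − 0.232897 = 25.976013 u ≈ 25.9760 u (to 4 decimal places)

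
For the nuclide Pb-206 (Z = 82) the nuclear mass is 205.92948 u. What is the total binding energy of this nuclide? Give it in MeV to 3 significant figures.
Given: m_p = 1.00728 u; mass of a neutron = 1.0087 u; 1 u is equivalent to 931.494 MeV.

1630 MeV

With 82 protons and 124 neutrons (A = 206):
Total constituent mass: 82 × 1.00728 + 124 × 1.0087 = 207.67576 u
Δm = 207.67576 − 205.92948 = 1.74628 u
Converting to energy: 1.74628 u × 931.494 MeV/u = 1626.65 MeV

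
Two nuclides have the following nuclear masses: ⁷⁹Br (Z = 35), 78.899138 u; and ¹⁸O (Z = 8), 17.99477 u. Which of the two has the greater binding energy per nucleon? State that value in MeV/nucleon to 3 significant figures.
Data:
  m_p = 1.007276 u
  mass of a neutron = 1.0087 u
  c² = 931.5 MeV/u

⁷⁹Br: Σm = 35(1.007276) + 44(1.0087) = 79.637460 u; Δm = 0.738322 u; E_B = 687.75 MeV; E_B/A = 8.706 MeV
¹⁸O: Σm = 8(1.007276) + 10(1.0087) = 18.145208 u; Δm = 0.150438 u; E_B = 140.13 MeV; E_B/A = 7.785 MeV
⁷⁹Br has the higher binding energy per nucleon, so it is the more tightly bound nucleus.

⁷⁹Br; 8.71 MeV/nucleon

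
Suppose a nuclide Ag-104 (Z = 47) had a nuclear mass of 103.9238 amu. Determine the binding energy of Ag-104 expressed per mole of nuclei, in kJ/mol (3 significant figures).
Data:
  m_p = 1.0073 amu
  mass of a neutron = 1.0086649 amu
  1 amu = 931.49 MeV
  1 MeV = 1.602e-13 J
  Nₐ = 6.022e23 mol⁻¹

With 47 protons and 57 neutrons (A = 104):
Total constituent mass: 47 × 1.0073 + 57 × 1.0086649 = 104.8369993 amu
The mass defect is 104.8369993 − 103.9238 = 0.9131993 amu.
E_B = 0.9131993 × 931.49 = 850.636 MeV
Per nucleus in joules: 850.636 MeV × 1.602e-13 J/MeV = 1.3627e-10 J
Per mole: 1.3627e-10 J × 6.022e23 mol⁻¹ = 8.2062e+13 J/mol

8.21e+10 kJ/mol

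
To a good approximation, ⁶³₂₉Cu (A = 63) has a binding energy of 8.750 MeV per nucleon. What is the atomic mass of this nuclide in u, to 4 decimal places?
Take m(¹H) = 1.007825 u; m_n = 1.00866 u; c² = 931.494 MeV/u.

62.9296 u

Total binding energy = 63 × 8.750 = 551.250 MeV
Mass defect = 551.250 MeV / (931.494 MeV/u) = 0.591791 u
Constituent mass = 29(1.007825) + 34(1.00866) = 63.521365 u
Atomic mass = 63.521365 − 0.591791 = 62.929574 u ≈ 62.9296 u (to 4 decimal places)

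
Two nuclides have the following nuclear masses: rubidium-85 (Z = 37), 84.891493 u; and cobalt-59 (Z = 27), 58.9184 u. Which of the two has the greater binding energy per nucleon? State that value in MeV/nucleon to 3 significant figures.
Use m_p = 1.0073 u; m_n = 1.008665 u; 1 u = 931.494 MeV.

rubidium-85: Σm = 37(1.0073) + 48(1.008665) = 85.686020 u; Δm = 0.794527 u; E_B = 740.10 MeV; E_B/A = 8.707 MeV
cobalt-59: Σm = 27(1.0073) + 32(1.008665) = 59.474380 u; Δm = 0.555980 u; E_B = 517.89 MeV; E_B/A = 8.778 MeV
cobalt-59 has the higher binding energy per nucleon, so it is the more tightly bound nucleus.

cobalt-59; 8.78 MeV/nucleon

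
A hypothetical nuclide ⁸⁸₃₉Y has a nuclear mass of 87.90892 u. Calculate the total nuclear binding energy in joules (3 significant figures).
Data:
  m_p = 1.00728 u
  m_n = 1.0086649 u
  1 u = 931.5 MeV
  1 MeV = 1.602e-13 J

The nucleus contains 39 protons and 88 − 39 = 49 neutrons.
Total constituent mass: 39 × 1.00728 + 49 × 1.0086649 = 88.7085001 u
Mass defect Δm = 88.7085001 − 87.90892 = 0.7995801 u
Binding energy = Δm·c² = 0.7995801 × 931.5 MeV/u = 744.809 MeV
In joules: 744.809 MeV × 1.602e-13 J/MeV = 1.1932e-10 J

1.19e-10 J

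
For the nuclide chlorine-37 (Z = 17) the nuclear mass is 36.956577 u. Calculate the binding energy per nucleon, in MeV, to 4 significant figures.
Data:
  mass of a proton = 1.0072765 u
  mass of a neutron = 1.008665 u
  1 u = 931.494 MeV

8.570 MeV/nucleon

With 17 protons and 20 neutrons (A = 37):
Σm = 17·m_p + 20·m_n = 17.1237005 + 20.173300 = 37.2970005 u
The mass defect is 37.2970005 − 36.956577 = 0.3404235 u.
E_B = 0.3404235 × 931.494 = 317.102 MeV
Dividing by A = 37 gives 8.570 MeV per nucleon.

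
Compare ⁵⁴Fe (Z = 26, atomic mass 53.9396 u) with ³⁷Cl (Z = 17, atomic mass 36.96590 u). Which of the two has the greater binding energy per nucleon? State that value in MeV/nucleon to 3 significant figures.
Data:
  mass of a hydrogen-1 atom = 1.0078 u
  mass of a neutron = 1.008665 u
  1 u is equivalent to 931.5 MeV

⁵⁴Fe; 8.73 MeV/nucleon

⁵⁴Fe: Σm = 26(1.0078) + 28(1.008665) = 54.445420 u; Δm = 0.505820 u; E_B = 471.17 MeV; E_B/A = 8.725 MeV
³⁷Cl: Σm = 17(1.0078) + 20(1.008665) = 37.305900 u; Δm = 0.340000 u; E_B = 316.71 MeV; E_B/A = 8.560 MeV
⁵⁴Fe has the higher binding energy per nucleon, so it is the more tightly bound nucleus.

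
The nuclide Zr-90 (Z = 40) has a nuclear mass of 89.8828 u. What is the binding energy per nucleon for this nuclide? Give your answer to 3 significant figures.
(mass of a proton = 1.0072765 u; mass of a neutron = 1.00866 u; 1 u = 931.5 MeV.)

Z = 40, so N = A − Z = 90 − 40 = 50.
Mass of separated nucleons = 40(1.0072765) + 50(1.00866) = 40.2910600 + 50.43300 = 90.7240600 u
Mass defect Δm = 90.7240600 − 89.8828 = 0.8412600 u
Converting to energy: 0.8412600 u × 931.5 MeV/u = 783.634 MeV
BE/A = 783.634 MeV / 90 = 8.707 MeV/nucleon

8.71 MeV/nucleon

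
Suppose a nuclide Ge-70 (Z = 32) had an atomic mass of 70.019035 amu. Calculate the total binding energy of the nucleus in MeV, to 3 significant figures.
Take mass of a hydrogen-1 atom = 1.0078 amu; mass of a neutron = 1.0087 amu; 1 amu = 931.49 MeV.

523 MeV

Z = 32, so N = A − Z = 70 − 32 = 38.
Σm = 32·m(¹H) + 38·m_n = 32.2496 + 38.3306 = 70.5802 amu
The mass defect is 70.5802 − 70.019035 = 0.561165 amu.
Binding energy = Δm·c² = 0.561165 × 931.49 MeV/amu = 522.720 MeV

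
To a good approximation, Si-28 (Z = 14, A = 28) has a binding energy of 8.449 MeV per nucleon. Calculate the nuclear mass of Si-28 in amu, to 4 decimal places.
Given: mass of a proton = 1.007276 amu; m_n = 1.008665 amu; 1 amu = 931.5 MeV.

Total binding energy = 28 × 8.449 = 236.572 MeV
Mass defect = 236.572 MeV / (931.5 MeV/amu) = 0.253969 amu
Constituent mass = 14(1.007276) + 14(1.008665) = 28.223174 amu
Nuclear mass = 28.223174 − 0.253969 = 27.969205 amu ≈ 27.9692 amu (to 4 decimal places)

27.9692 amu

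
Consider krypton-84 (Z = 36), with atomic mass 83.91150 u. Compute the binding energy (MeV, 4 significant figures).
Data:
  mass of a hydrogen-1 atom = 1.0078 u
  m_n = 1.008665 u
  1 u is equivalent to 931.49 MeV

Z = 36, so N = A − Z = 84 − 36 = 48.
Mass of separated nucleons = 36(1.0078) + 48(1.008665) = 36.2808 + 48.415920 = 84.696720 u
Mass defect Δm = 84.696720 − 83.91150 = 0.785220 u
Converting to energy: 0.785220 u × 931.49 MeV/u = 731.425 MeV

731.4 MeV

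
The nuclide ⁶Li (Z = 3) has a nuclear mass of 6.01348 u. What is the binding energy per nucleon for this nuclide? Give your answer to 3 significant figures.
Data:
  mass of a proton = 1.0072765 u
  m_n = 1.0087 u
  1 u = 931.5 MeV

5.35 MeV/nucleon

Mass of separated nucleons = 3(1.0072765) + 3(1.0087) = 3.0218295 + 3.0261 = 6.0479295 u
Δm = 6.0479295 − 6.01348 = 0.0344495 u
Converting to energy: 0.0344495 u × 931.5 MeV/u = 32.0897 MeV
Dividing by A = 6 gives 5.348 MeV per nucleon.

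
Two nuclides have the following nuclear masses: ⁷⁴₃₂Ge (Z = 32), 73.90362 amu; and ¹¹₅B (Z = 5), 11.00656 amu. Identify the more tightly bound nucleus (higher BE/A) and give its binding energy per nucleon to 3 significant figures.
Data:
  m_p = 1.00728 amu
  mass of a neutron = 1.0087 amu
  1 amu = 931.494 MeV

⁷⁴₃₂Ge; 8.75 MeV/nucleon

⁷⁴₃₂Ge: Σm = 32(1.00728) + 42(1.0087) = 74.59836 amu; Δm = 0.69474 amu; E_B = 647.15 MeV; E_B/A = 8.745 MeV
¹¹₅B: Σm = 5(1.00728) + 6(1.0087) = 11.08860 amu; Δm = 0.08204 amu; E_B = 76.420 MeV; E_B/A = 6.947 MeV
⁷⁴₃₂Ge has the higher binding energy per nucleon, so it is the more tightly bound nucleus.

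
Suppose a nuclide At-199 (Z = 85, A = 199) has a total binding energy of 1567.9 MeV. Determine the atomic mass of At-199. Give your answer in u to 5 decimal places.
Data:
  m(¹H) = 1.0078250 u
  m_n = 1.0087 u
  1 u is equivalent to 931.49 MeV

Mass defect = 1567.9 MeV / (931.49 MeV/u) = 1.6832172 u
Constituent mass = 85(1.0078250) + 114(1.0087) = 200.6569250 u
Atomic mass = 200.6569250 − 1.6832172 = 198.9737078 u ≈ 198.97371 u (to 5 decimal places)

198.97371 u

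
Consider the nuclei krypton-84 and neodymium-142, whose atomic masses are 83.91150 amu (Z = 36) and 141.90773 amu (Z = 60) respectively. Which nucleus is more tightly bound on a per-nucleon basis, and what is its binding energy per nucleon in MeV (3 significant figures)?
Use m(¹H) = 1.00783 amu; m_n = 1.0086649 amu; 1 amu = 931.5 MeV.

krypton-84: Σm = 36(1.00783) + 48(1.0086649) = 84.6977952 amu; Δm = 0.7862952 amu; E_B = 732.43 MeV; E_B/A = 8.719 MeV
neodymium-142: Σm = 60(1.00783) + 82(1.0086649) = 143.1803218 amu; Δm = 1.2725918 amu; E_B = 1185.4 MeV; E_B/A = 8.348 MeV
krypton-84 has the higher binding energy per nucleon, so it is the more tightly bound nucleus.

krypton-84; 8.72 MeV/nucleon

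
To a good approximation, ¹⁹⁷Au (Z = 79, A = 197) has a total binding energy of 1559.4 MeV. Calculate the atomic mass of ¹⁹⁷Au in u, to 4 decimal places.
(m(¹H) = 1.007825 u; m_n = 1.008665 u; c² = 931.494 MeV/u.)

Mass defect = 1559.4 MeV / (931.494 MeV/u) = 1.674085 u
Constituent mass = 79(1.007825) + 118(1.008665) = 198.640645 u
Atomic mass = 198.640645 − 1.674085 = 196.966560 u ≈ 196.9666 u (to 4 decimal places)

196.9666 u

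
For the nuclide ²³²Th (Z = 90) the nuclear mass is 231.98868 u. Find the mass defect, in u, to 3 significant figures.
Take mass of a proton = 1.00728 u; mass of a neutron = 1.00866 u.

With 90 protons and 142 neutrons (A = 232):
Mass of separated nucleons = 90(1.00728) + 142(1.00866) = 90.65520 + 143.22972 = 233.88492 u
Mass defect Δm = 233.88492 − 231.98868 = 1.89624 u

1.90 u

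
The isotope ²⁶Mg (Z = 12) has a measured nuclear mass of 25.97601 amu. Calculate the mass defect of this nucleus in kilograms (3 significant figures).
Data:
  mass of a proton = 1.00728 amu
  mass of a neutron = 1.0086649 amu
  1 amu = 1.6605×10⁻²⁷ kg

Z = 12, so N = A − Z = 26 − 12 = 14.
Σm = 12·m_p + 14·m_n = 12.08736 + 14.1213086 = 26.2086686 amu
Mass defect Δm = 26.2086686 − 25.97601 = 0.2326586 amu
In SI units: 0.2326586 amu × 1.6605×10⁻²⁷ kg/amu = 3.8633e-28 kg

3.86e-28 kg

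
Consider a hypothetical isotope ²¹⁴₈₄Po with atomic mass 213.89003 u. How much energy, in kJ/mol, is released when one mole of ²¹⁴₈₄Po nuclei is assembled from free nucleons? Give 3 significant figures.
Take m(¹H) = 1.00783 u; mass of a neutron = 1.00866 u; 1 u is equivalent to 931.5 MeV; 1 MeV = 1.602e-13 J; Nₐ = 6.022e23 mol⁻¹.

1.70e+11 kJ/mol

Z = 84, so N = A − Z = 214 − 84 = 130.
Total constituent mass: 84 × 1.00783 + 130 × 1.00866 = 215.78352 u
The mass defect is 215.78352 − 213.89003 = 1.89349 u.
E_B = 1.89349 × 931.5 = 1763.79 MeV
Per nucleus in joules: 1763.79 MeV × 1.602e-13 J/MeV = 2.8256e-10 J
Per mole: 2.8256e-10 J × 6.022e23 mol⁻¹ = 1.7016e+14 J/mol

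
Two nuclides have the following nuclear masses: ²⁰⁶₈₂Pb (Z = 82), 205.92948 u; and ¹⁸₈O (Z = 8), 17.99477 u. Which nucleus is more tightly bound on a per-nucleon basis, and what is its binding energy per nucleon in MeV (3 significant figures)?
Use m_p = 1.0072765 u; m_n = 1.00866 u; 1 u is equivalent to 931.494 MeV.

²⁰⁶₈₂Pb: Σm = 82(1.0072765) + 124(1.00866) = 207.6705130 u; Δm = 1.7410330 u; E_B = 1621.8 MeV; E_B/A = 7.873 MeV
¹⁸₈O: Σm = 8(1.0072765) + 10(1.00866) = 18.1448120 u; Δm = 0.1500420 u; E_B = 139.763 MeV; E_B/A = 7.7646 MeV
²⁰⁶₈₂Pb has the higher binding energy per nucleon, so it is the more tightly bound nucleus.

²⁰⁶₈₂Pb; 7.87 MeV/nucleon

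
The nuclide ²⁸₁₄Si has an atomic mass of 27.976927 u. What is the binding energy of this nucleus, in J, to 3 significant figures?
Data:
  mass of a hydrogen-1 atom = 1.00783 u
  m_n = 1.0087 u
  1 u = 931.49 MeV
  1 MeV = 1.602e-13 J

Σm = 14·m(¹H) + 14·m_n = 14.10962 + 14.1218 = 28.23142 u
Δm = 28.23142 − 27.976927 = 0.254493 u
Converting to energy: 0.254493 u × 931.49 MeV/u = 237.058 MeV
In joules: 237.058 MeV × 1.602e-13 J/MeV = 3.7977e-11 J

3.80e-11 J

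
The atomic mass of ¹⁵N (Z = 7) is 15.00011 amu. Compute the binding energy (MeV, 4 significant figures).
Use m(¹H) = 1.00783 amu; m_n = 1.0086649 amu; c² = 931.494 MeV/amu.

115.5 MeV

With 7 protons and 8 neutrons (A = 15):
Σm = 7·m(¹H) + 8·m_n = 7.05481 + 8.0693192 = 15.1241292 amu
The mass defect is 15.1241292 − 15.00011 = 0.1240192 amu.
Converting to energy: 0.1240192 amu × 931.494 MeV/amu = 115.523 MeV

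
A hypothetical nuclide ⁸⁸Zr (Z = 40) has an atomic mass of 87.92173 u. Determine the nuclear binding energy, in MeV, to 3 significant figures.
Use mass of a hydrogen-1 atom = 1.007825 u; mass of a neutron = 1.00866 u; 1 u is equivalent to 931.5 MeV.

752 MeV

Total constituent mass: 40 × 1.007825 + 48 × 1.00866 = 88.728680 u
Mass defect Δm = 88.728680 − 87.92173 = 0.806950 u
Converting to energy: 0.806950 u × 931.5 MeV/u = 751.674 MeV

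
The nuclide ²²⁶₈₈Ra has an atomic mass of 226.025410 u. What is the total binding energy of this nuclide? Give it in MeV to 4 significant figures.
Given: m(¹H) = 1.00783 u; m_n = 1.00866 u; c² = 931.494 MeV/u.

1731 MeV

Z = 88, so N = A − Z = 226 − 88 = 138.
Mass of separated nucleons = 88(1.00783) + 138(1.00866) = 88.68904 + 139.19508 = 227.88412 u
Δm = 227.88412 − 226.025410 = 1.858710 u
Converting to energy: 1.858710 u × 931.494 MeV/u = 1731.38 MeV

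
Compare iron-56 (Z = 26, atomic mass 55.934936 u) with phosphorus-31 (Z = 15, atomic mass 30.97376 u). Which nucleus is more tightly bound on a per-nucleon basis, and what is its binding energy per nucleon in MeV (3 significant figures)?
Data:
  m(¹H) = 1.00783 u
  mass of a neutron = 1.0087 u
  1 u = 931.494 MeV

iron-56; 8.81 MeV/nucleon

iron-56: Σm = 26(1.00783) + 30(1.0087) = 56.46458 u; Δm = 0.529644 u; E_B = 493.36 MeV; E_B/A = 8.810 MeV
phosphorus-31: Σm = 15(1.00783) + 16(1.0087) = 31.25665 u; Δm = 0.28289 u; E_B = 263.51 MeV; E_B/A = 8.500 MeV
iron-56 has the higher binding energy per nucleon, so it is the more tightly bound nucleus.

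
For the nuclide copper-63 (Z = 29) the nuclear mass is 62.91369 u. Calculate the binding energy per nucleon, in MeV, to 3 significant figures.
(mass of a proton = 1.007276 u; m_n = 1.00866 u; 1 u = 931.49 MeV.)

Z = 29, so N = A − Z = 63 − 29 = 34.
Mass of separated nucleons = 29(1.007276) + 34(1.00866) = 29.211004 + 34.29444 = 63.505444 u
The mass defect is 63.505444 − 62.91369 = 0.591754 u.
E_B = 0.591754 × 931.49 = 551.213 MeV
Per nucleon: 551.213 / 63 = 8.749 MeV

8.75 MeV/nucleon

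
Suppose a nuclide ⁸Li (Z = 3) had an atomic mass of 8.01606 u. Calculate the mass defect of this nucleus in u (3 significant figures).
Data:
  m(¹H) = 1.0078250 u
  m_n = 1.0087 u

0.0509 u

With 3 protons and 5 neutrons (A = 8):
Total constituent mass: 3 × 1.0078250 + 5 × 1.0087 = 8.0669750 u
Mass defect Δm = 8.0669750 − 8.01606 = 0.0509150 u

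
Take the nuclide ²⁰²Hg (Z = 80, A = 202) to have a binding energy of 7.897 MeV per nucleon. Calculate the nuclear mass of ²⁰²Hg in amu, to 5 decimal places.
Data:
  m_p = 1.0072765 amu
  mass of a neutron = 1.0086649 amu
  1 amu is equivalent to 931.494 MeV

Total binding energy = 202 × 7.897 = 1595.194 MeV
Mass defect = 1595.194 MeV / (931.494 MeV/amu) = 1.7125113 amu
Constituent mass = 80(1.0072765) + 122(1.0086649) = 203.6392378 amu
Nuclear mass = 203.6392378 − 1.7125113 = 201.9267265 amu ≈ 201.92673 amu (to 5 decimal places)

201.92673 amu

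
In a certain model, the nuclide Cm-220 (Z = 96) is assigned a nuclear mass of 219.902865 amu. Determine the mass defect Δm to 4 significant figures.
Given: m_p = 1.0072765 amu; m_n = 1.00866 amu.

Mass of separated nucleons = 96(1.0072765) + 124(1.00866) = 96.6985440 + 125.07384 = 221.7723840 amu
The mass defect is 221.7723840 − 219.902865 = 1.8695190 amu.

1.870 amu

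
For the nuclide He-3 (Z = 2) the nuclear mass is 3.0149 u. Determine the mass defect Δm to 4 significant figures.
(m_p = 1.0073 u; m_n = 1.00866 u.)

0.008360 u

The nucleus contains 2 protons and 3 − 2 = 1 neutrons.
Σm = 2·m_p + 1·m_n = 2.0146 + 1.00866 = 3.02326 u
Δm = 3.02326 − 3.0149 = 0.00836 u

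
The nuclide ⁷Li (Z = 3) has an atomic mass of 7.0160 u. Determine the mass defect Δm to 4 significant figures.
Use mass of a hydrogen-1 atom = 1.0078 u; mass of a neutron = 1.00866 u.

Total constituent mass: 3 × 1.0078 + 4 × 1.00866 = 7.05804 u
Mass defect Δm = 7.05804 − 7.0160 = 0.04204 u

0.04204 u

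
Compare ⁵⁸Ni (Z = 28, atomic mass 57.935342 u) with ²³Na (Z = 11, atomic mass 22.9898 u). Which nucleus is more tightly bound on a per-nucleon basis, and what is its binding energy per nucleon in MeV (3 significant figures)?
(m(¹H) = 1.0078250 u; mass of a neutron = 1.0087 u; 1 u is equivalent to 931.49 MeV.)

⁵⁸Ni; 8.75 MeV/nucleon

⁵⁸Ni: Σm = 28(1.0078250) + 30(1.0087) = 58.4801000 u; Δm = 0.5447580 u; E_B = 507.44 MeV; E_B/A = 8.749 MeV
²³Na: Σm = 11(1.0078250) + 12(1.0087) = 23.1904750 u; Δm = 0.2006750 u; E_B = 186.93 MeV; E_B/A = 8.127 MeV
⁵⁸Ni has the higher binding energy per nucleon, so it is the more tightly bound nucleus.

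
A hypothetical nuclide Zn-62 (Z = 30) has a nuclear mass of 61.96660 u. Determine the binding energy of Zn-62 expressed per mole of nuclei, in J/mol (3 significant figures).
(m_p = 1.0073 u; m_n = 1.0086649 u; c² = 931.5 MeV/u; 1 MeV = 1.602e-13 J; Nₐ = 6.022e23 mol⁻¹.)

Z = 30, so N = A − Z = 62 − 30 = 32.
Mass of separated nucleons = 30(1.0073) + 32(1.0086649) = 30.2190 + 32.2772768 = 62.4962768 u
Mass defect Δm = 62.4962768 − 61.96660 = 0.5296768 u
E_B = 0.5296768 × 931.5 = 493.394 MeV
Per nucleus in joules: 493.394 MeV × 1.602e-13 J/MeV = 7.9042e-11 J
Per mole: 7.9042e-11 J × 6.022e23 mol⁻¹ = 4.7599e+13 J/mol

4.76e+13 J/mol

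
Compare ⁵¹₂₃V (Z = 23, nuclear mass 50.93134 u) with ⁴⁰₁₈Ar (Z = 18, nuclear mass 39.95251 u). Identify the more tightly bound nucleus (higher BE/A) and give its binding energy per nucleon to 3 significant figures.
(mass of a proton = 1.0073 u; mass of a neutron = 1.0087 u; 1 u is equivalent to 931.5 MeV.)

⁵¹₂₃V; 8.77 MeV/nucleon

⁵¹₂₃V: Σm = 23(1.0073) + 28(1.0087) = 51.4115 u; Δm = 0.48016 u; E_B = 447.27 MeV; E_B/A = 8.770 MeV
⁴⁰₁₈Ar: Σm = 18(1.0073) + 22(1.0087) = 40.3228 u; Δm = 0.37029 u; E_B = 344.93 MeV; E_B/A = 8.623 MeV
⁵¹₂₃V has the higher binding energy per nucleon, so it is the more tightly bound nucleus.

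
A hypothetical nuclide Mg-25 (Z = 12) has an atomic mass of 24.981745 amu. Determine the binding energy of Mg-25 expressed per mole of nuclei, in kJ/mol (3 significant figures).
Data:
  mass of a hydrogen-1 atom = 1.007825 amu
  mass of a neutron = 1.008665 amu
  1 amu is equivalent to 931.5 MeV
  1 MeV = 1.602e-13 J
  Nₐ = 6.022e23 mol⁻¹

Z = 12, so N = A − Z = 25 − 12 = 13.
Σm = 12·m(¹H) + 13·m_n = 12.093900 + 13.112645 = 25.206545 amu
Δm = 25.206545 − 24.981745 = 0.224800 amu
Converting to energy: 0.224800 amu × 931.5 MeV/amu = 209.401 MeV
Per nucleus in joules: 209.401 MeV × 1.602e-13 J/MeV = 3.3546e-11 J
Per mole: 3.3546e-11 J × 6.022e23 mol⁻¹ = 2.0201e+13 J/mol

2.02e+10 kJ/mol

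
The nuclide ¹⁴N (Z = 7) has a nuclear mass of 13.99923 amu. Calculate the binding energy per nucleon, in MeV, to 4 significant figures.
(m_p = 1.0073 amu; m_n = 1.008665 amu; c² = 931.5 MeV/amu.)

Mass of separated nucleons = 7(1.0073) + 7(1.008665) = 7.0511 + 7.060655 = 14.111755 amu
Mass defect Δm = 14.111755 − 13.99923 = 0.112525 amu
Binding energy = Δm·c² = 0.112525 × 931.5 MeV/amu = 104.817 MeV
BE/A = 104.817 MeV / 14 = 7.487 MeV/nucleon

7.487 MeV/nucleon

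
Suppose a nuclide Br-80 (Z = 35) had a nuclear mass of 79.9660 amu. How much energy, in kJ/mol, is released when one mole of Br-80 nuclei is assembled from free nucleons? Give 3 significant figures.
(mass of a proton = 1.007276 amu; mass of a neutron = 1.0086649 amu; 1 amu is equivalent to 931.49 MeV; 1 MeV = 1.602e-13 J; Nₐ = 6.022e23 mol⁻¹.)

6.10e+10 kJ/mol

Z = 35, so N = A − Z = 80 − 35 = 45.
Mass of separated nucleons = 35(1.007276) + 45(1.0086649) = 35.254660 + 45.3899205 = 80.6445805 amu
Δm = 80.6445805 − 79.9660 = 0.6785805 amu
Converting to energy: 0.6785805 amu × 931.49 MeV/amu = 632.091 MeV
Per nucleus in joules: 632.091 MeV × 1.602e-13 J/MeV = 1.0126e-10 J
Per mole: 1.0126e-10 J × 6.022e23 mol⁻¹ = 6.0979e+13 J/mol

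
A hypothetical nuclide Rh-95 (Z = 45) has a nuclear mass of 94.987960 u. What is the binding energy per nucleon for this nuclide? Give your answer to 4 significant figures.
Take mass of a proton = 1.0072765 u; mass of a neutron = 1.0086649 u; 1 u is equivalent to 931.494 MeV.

7.577 MeV/nucleon

Total constituent mass: 45 × 1.0072765 + 50 × 1.0086649 = 95.7606875 u
Δm = 95.7606875 − 94.987960 = 0.7727275 u
Binding energy = Δm·c² = 0.7727275 × 931.494 MeV/u = 719.791 MeV
Dividing by A = 95 gives 7.577 MeV per nucleon.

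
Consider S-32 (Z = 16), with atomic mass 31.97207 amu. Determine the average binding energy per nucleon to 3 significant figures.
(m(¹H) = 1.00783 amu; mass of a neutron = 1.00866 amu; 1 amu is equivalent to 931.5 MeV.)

8.49 MeV/nucleon

The nucleus contains 16 protons and 32 − 16 = 16 neutrons.
Total constituent mass: 16 × 1.00783 + 16 × 1.00866 = 32.26384 amu
Mass defect Δm = 32.26384 − 31.97207 = 0.29177 amu
Binding energy = Δm·c² = 0.29177 × 931.5 MeV/amu = 271.784 MeV
BE/A = 271.784 MeV / 32 = 8.493 MeV/nucleon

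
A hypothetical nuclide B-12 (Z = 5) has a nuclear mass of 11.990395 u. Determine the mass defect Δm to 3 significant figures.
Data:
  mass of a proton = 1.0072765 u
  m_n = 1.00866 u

0.107 u

With 5 protons and 7 neutrons (A = 12):
Mass of separated nucleons = 5(1.0072765) + 7(1.00866) = 5.0363825 + 7.06062 = 12.0970025 u
Δm = 12.0970025 − 11.990395 = 0.1066075 u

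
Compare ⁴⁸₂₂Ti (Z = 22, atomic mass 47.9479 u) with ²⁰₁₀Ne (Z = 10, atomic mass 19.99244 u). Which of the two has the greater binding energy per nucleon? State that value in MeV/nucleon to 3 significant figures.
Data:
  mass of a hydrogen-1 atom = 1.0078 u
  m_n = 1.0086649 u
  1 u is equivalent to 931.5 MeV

⁴⁸₂₂Ti: Σm = 22(1.0078) + 26(1.0086649) = 48.3968874 u; Δm = 0.4489874 u; E_B = 418.23 MeV; E_B/A = 8.713 MeV
²⁰₁₀Ne: Σm = 10(1.0078) + 10(1.0086649) = 20.1646490 u; Δm = 0.1722090 u; E_B = 160.41 MeV; E_B/A = 8.021 MeV
⁴⁸₂₂Ti has the higher binding energy per nucleon, so it is the more tightly bound nucleus.

⁴⁸₂₂Ti; 8.71 MeV/nucleon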